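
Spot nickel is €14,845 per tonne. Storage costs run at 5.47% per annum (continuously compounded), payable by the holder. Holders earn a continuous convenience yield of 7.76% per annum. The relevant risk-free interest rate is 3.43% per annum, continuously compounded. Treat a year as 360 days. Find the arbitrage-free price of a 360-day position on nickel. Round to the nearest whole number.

€15,015 per tonne

Net carry = r + u − y = 0.0343 + 0.0547 − 0.0776 = 0.0114
F = S·e^((r+u−y)T) = 14845 · e^(0.0114 × 360/360) = 14845 · e^0.011400
= 14845 × 1.011465 = €15,015 per tonne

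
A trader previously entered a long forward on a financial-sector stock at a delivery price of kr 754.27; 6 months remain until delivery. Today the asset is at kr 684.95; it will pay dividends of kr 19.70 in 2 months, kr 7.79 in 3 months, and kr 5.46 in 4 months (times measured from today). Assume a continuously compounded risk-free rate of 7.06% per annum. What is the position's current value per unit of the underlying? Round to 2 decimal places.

-kr 75.62

PV(remaining dividends) I = 19.70·e^(−0.0706·2/12) + 7.79·e^(−0.0706·3/12) + 5.46·e^(−0.0706·4/12) = 32.4563
Current forward F = (S − I)·e^(rT) = (684.95 − 32.4563)·e^(0.0706·6/12) = 652.4937 × 1.035930 = 675.9378
Value (long) = (F − K)·e^(−rT) = (675.9378 − 754.27) × 0.965316 = -75.6153
Value = -kr 75.62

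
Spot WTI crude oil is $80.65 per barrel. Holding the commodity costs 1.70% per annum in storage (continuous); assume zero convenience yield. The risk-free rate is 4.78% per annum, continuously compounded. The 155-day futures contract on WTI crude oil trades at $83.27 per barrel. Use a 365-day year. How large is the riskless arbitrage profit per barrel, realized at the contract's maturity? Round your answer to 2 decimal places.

$0.37 per barrel

Fair futures: F* = S·e^(carry·T), with carry = (r + u) = 0.0478 + 0.0170 = 0.0648
F* = 80.65 · e^(0.0648 × 155/365) = 80.65 · e^0.027518 = 80.65 × 1.027900 = $82.9001
Market $83.27 > fair $82.9001: forward overpriced → cash-and-carry (buy spot, short the forward).
At maturity, profit = |F_mkt − F*| = |83.27 − 82.9001| = $0.37 per barrel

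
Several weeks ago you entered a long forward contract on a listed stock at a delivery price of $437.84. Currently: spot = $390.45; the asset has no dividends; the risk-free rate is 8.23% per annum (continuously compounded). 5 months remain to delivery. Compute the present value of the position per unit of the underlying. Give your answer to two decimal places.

-$32.63

Current fair forward for the remaining 5 months: F = S·e^(r·T), r = 0.0823
F = 390.45 · e^(0.0823 × 5/12) = 390.45 × 1.034886 = 404.0712
Value of long forward = (F − K)·e^(−rT) = (404.0712 − 437.84) · e^(−0.0823·5/12)
= -33.7688 × 0.966290 = -32.63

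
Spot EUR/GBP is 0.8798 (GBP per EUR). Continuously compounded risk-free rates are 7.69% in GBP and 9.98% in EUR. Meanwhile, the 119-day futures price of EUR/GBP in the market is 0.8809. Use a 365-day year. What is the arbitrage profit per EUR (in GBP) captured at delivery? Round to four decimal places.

Fair futures: F* = S·e^(carry·T), with carry = (r_GBP − r_EUR) = 0.0769 − 0.0998 = -0.0229
F* = 0.8798 · e^(-0.0229 × 119/365) = 0.8798 · e^-0.007466 = 0.8798 × 0.992562 = 0.8733
Market 0.8809 > fair 0.8733: forward overpriced → cash-and-carry (buy spot, short the forward).
At maturity, profit = |F_mkt − F*| = |0.8809 − 0.8733| = 0.0076 per EUR (in GBP)

0.0076 per EUR (in GBP)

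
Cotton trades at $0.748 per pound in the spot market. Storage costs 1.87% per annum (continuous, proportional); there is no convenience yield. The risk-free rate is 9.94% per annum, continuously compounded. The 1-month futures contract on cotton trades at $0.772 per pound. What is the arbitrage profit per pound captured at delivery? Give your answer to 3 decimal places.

$0.017 per pound

Fair futures: F* = S·e^(carry·T), with carry = (r + u) = 0.0994 + 0.0187 = 0.1181
F* = 0.748 · e^(0.1181 × 1/12) = 0.748 · e^0.009842 = 0.748 × 1.009891 = $0.7554
Market $0.772 > fair $0.7554: forward overpriced → cash-and-carry (buy spot, short the forward).
At maturity, profit = |F_mkt − F*| = |0.772 − 0.7554| = $0.017 per pound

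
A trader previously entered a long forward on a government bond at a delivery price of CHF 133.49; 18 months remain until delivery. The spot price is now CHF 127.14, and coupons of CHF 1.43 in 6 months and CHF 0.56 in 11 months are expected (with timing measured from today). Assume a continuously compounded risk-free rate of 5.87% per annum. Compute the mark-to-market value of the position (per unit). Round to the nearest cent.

CHF 2.98

PV(remaining coupons) I = 1.43·e^(−0.0587·6/12) + 0.56·e^(−0.0587·11/12) = 1.9193
Current forward F = (S − I)·e^(rT) = (127.14 − 1.9193)·e^(0.0587·18/12) = 125.2207 × 1.092043 = 136.7464
Value (long) = (F − K)·e^(−rT) = (136.7464 − 133.49) × 0.915715 = 2.9819
Value = CHF 2.98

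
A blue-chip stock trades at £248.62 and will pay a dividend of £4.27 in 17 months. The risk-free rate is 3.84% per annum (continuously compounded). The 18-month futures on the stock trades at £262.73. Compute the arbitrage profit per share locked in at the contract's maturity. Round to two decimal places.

£3.65 per share

PV(dividends) I = 4.27·e^(−0.0384·17/12) = 4.0439
Fair futures F* = (S − I)·e^(rT) = (248.62 − 4.0439)·e^0.057600 = 244.5761 × 1.059291 = 259.0773
Market £262.73 > fair 259.0773: forward overpriced → cash-and-carry (borrow at r, buy the stock and collect the dividends, short the forward).
Profit at T = |F_mkt − F*| = |262.73 − 259.0773| = £3.65 per share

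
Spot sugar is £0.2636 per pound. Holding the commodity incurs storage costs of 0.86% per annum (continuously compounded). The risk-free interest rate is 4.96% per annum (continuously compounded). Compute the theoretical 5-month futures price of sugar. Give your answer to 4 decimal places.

£0.2701 per pound

Net carry = r + u − y = 0.0496 + 0.0086 − 0.0000 = 0.0582
F = S·e^((r+u−y)T) = 0.2636 · e^(0.0582 × 5/12) = 0.2636 · e^0.024250
= 0.2636 × 1.024546 = £0.2701 per pound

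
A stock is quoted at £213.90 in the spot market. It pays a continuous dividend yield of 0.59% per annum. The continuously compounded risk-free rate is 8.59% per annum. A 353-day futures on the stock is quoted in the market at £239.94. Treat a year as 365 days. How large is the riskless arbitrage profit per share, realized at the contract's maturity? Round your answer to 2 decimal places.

£8.83 per share

Fair futures: F* = S·e^(carry·T), with carry = (r − q) = 0.0859 − 0.0059 = 0.0800
F* = 213.90 · e^(0.0800 × 353/365) = 213.90 · e^0.077370 = 213.90 × 1.080442 = £231.1065
Market £239.94 > fair £231.1065: forward overpriced → cash-and-carry (buy spot, short the forward).
At maturity, profit = |F_mkt − F*| = |239.94 − 231.1065| = £8.83 per share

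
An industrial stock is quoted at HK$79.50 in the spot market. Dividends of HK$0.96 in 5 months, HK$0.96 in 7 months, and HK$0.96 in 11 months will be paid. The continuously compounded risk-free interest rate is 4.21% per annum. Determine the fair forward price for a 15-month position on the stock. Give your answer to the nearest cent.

HK$80.84

PV(dividends) I = 0.96·e^(−0.0421·5/12) + 0.96·e^(−0.0421·7/12) + 0.96·e^(−0.0421·11/12)
I = 0.9433 + 0.9367 + 0.9237 = 2.8037
F = (S − I)·e^(rT) = (79.50 − 2.8037) · e^(0.0421·15/12)
= 76.6963 · e^0.052625 = 76.6963 × 1.054034 = HK$80.84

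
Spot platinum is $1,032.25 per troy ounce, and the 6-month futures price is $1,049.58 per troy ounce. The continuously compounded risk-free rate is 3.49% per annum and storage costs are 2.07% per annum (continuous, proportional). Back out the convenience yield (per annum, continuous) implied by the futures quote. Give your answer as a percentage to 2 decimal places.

2.23%

F = S·e^((r+u−y)T) ⇒ (r+u−y) = ln(F/S)/T
ln(1049.58/1032.25) = 0.016649; /T ⇒ 0.033298
y = r + u − ln(F/S)/T = 0.0349 + 0.0207 − 0.033298 = 0.022302
y = 2.23%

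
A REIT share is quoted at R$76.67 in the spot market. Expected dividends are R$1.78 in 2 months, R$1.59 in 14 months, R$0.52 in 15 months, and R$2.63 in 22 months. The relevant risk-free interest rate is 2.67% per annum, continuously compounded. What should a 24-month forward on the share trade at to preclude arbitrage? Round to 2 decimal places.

R$74.21

PV(dividends) I = 1.78·e^(−0.0267·2/12) + 1.59·e^(−0.0267·14/12) + 0.52·e^(−0.0267·15/12) + 2.63·e^(−0.0267·22/12)
I = 1.7721 + 1.5412 + 0.5029 + 2.5044 = 6.3206
F = (S − I)·e^(rT) = (76.67 − 6.3206) · e^(0.0267·24/12)
= 70.3494 · e^0.053400 = 70.3494 × 1.054852 = R$74.21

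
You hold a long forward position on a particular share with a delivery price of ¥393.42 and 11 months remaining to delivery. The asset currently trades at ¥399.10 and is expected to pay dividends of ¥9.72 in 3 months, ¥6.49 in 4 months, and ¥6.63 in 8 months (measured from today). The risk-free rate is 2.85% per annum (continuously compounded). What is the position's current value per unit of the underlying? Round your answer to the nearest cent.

-¥6.76

PV(remaining dividends) I = 9.72·e^(−0.0285·3/12) + 6.49·e^(−0.0285·4/12) + 6.63·e^(−0.0285·8/12) = 22.5848
Current forward F = (S − I)·e^(rT) = (399.10 − 22.5848)·e^(0.0285·11/12) = 376.5152 × 1.026469 = 386.4812
Value (long) = (F − K)·e^(−rT) = (386.4812 − 393.42) × 0.974213 = -6.7599
Value = -¥6.76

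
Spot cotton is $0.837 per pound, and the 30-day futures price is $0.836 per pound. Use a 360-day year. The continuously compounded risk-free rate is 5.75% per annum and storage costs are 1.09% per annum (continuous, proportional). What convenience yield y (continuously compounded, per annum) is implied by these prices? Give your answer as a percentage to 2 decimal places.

8.27%

F = S·e^((r+u−y)T) ⇒ (r+u−y) = ln(F/S)/T
ln(0.836/0.837) = -0.001195; /T ⇒ -0.014340
y = r + u − ln(F/S)/T = 0.0575 + 0.0109 + 0.014340 = 0.082740
y = 8.27%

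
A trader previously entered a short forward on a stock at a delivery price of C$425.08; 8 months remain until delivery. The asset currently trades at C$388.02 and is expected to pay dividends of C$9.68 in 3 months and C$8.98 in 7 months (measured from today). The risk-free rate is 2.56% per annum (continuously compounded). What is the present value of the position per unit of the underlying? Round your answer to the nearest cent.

PV(remaining dividends) I = 9.68·e^(−0.0256·3/12) + 8.98·e^(−0.0256·7/12) = 18.4651
Current forward F = (S − I)·e^(rT) = (388.02 − 18.4651)·e^(0.0256·8/12) = 369.5549 × 1.017213 = 375.9160
Value (long) = (F − K)·e^(−rT) = (375.9160 − 425.08) × 0.983078 = -48.3320
Short position value = −(long value) = C$48.33

C$48.33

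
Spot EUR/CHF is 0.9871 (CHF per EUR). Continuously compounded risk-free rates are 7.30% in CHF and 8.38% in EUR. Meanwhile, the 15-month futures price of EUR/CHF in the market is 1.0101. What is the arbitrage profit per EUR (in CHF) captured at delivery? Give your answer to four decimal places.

0.0362 per EUR (in CHF)

Fair futures: F* = S·e^(carry·T), with carry = (r_CHF − r_EUR) = 0.0730 − 0.0838 = -0.0108
F* = 0.9871 · e^(-0.0108 × 15/12) = 0.9871 · e^-0.013500 = 0.9871 × 0.986591 = 0.9739
Market 1.0101 > fair 0.9739: forward overpriced → cash-and-carry (buy spot, short the forward).
At maturity, profit = |F_mkt − F*| = |1.0101 − 0.9739| = 0.0362 per EUR (in CHF)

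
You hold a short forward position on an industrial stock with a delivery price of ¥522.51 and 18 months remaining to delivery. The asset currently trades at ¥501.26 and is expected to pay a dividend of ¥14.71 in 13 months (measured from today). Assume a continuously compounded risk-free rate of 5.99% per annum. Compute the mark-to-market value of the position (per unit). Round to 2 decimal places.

-¥9.86

PV(remaining dividends) I = 14.71·e^(−0.0599·13/12) = 13.7858
Current forward F = (S − I)·e^(rT) = (501.26 − 13.7858)·e^(0.0599·18/12) = 487.4742 × 1.094010 = 533.3016
Value (long) = (F − K)·e^(−rT) = (533.3016 − 522.51) × 0.914068 = 9.8643
Short position value = −(long value) = -¥9.86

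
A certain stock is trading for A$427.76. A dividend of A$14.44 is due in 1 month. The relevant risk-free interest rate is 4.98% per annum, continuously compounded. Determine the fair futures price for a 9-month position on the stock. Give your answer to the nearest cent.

PV(dividends) I = 14.44·e^(−0.0498·1/12)
I = 14.3802
F = (S − I)·e^(rT) = (427.76 − 14.3802) · e^(0.0498·9/12)
= 413.3798 · e^0.037350 = 413.3798 × 1.038056 = A$429.11

A$429.11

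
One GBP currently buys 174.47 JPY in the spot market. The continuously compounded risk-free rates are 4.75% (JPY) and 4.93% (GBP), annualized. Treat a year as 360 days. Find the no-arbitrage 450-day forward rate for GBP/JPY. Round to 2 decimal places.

174.08

F = S·e^((r_JPY − r_GBP)T) = 174.47 · e^((0.0475 − 0.0493) × 450/360)
= 174.47 · e^-0.002250 = 174.47 × 0.997753
F = 174.08 JPY per GBP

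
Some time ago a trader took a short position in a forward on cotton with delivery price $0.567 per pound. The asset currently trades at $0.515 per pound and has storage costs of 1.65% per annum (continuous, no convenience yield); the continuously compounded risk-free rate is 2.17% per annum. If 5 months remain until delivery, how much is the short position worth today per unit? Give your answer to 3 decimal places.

$0.043 per pound

Current fair forward for the remaining 5 months: F = S·e^((r + u)·T), (r + u) = 0.0217 + 0.0165 = 0.0382
F = 0.515 · e^(0.0382 × 5/12) = 0.515 × 1.016044 = 0.5233
Value of long forward = (F − K)·e^(−rT) = (0.5233 − 0.567) · e^(−0.0217·5/12)
= -0.0437 × 0.990999 = -0.043
Short position value = −(long value) = $0.043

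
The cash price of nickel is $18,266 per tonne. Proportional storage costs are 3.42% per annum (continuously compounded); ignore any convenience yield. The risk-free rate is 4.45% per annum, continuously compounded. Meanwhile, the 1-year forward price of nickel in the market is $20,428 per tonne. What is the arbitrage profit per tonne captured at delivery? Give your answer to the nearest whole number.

Fair forward: F* = S·e^(carry·T), with carry = (r + u) = 0.0445 + 0.0342 = 0.0787
F* = 18266 · e^(0.0787 × 1) = 18266 · e^0.078700 = 18266 × 1.081880 = $19761.6201
Market $20428 > fair $19761.6201: forward overpriced → cash-and-carry (buy spot, short the forward).
At maturity, profit = |F_mkt − F*| = |20428 − 19761.6201| = $666 per tonne

$666 per tonne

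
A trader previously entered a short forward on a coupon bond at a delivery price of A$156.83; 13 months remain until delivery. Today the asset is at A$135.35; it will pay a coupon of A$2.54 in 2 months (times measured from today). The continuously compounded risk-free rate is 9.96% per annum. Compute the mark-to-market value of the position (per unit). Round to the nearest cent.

A$7.94

PV(remaining coupons) I = 2.54·e^(−0.0996·2/12) = 2.4982
Current forward F = (S − I)·e^(rT) = (135.35 − 2.4982)·e^(0.0996·13/12) = 132.8518 × 1.113936 = 147.9884
Value (long) = (F − K)·e^(−rT) = (147.9884 − 156.83) × 0.897717 = -7.9373
Short position value = −(long value) = A$7.94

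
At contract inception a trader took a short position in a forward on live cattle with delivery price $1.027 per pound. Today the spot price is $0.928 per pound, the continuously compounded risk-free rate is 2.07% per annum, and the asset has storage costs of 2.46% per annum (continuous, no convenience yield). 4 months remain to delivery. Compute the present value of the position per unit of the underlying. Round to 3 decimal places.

Current fair forward for the remaining 4 months: F = S·e^((r + u)·T), (r + u) = 0.0207 + 0.0246 = 0.0453
F = 0.928 · e^(0.0453 × 4/12) = 0.928 × 1.015215 = 0.9421
Value of long forward = (F − K)·e^(−rT) = (0.9421 − 1.027) · e^(−0.0207·4/12)
= -0.0849 × 0.993124 = -0.084
Short position value = −(long value) = $0.084

$0.084 per pound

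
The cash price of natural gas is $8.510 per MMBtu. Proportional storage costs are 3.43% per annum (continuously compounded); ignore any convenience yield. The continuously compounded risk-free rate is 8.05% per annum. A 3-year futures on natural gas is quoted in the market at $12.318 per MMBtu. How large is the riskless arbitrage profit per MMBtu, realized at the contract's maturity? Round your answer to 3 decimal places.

$0.309 per MMBtu

Fair futures: F* = S·e^(carry·T), with carry = (r + u) = 0.0805 + 0.0343 = 0.1148
F* = 8.510 · e^(0.1148 × 3) = 8.510 · e^0.344400 = 8.510 × 1.411143 = $12.0088
Market $12.318 > fair $12.0088: forward overpriced → cash-and-carry (buy spot, short the forward).
At maturity, profit = |F_mkt − F*| = |12.318 − 12.0088| = $0.309 per MMBtu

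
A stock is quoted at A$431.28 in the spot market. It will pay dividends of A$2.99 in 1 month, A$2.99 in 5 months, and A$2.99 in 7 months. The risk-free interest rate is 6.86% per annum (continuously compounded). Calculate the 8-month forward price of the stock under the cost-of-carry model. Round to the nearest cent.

A$442.30

PV(dividends) I = 2.99·e^(−0.0686·1/12) + 2.99·e^(−0.0686·5/12) + 2.99·e^(−0.0686·7/12)
I = 2.9730 + 2.9057 + 2.8727 = 8.7514
F = (S − I)·e^(rT) = (431.28 − 8.7514) · e^(0.0686·8/12)
= 422.5286 · e^0.045733 = 422.5286 × 1.046795 = A$442.30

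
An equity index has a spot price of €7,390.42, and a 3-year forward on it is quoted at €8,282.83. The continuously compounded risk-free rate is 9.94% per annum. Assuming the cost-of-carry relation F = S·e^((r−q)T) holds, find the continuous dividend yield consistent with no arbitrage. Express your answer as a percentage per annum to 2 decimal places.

6.14%

From F = S·e^((r−q)T): (r − q) = ln(F/S)/T
ln(8282.83/7390.42) = ln(1.120752) = 0.114000
(r − q) = 0.114000 / (3) = 0.038000
q = r − ln(F/S)/T = 0.0994 − 0.038000 = 0.061400
q = 6.14%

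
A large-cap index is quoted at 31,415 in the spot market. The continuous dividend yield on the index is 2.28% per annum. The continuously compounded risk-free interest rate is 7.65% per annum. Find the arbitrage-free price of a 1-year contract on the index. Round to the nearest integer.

33,148

F = S·e^((r − q)T) = 31415 · e^((0.0765 − 0.0228) × 1)
= 31415 · e^0.053700 = 31415 × 1.055168
F = 33,148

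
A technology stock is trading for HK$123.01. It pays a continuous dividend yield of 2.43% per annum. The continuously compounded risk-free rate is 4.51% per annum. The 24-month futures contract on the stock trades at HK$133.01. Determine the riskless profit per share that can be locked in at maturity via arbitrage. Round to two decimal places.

Fair futures: F* = S·e^(carry·T), with carry = (r − q) = 0.0451 − 0.0243 = 0.0208
F* = 123.01 · e^(0.0208 × 24/12) = 123.01 · e^0.041600 = 123.01 × 1.042477 = HK$128.2351
Market HK$133.01 > fair HK$128.2351: forward overpriced → cash-and-carry (buy spot, short the forward).
At maturity, profit = |F_mkt − F*| = |133.01 − 128.2351| = HK$4.77 per share

HK$4.77 per share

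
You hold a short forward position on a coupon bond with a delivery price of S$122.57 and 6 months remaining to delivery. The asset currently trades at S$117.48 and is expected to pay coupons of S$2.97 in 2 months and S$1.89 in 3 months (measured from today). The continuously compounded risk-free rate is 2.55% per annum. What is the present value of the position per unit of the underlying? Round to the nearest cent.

PV(remaining coupons) I = 2.97·e^(−0.0255·2/12) + 1.89·e^(−0.0255·3/12) = 4.8354
Current forward F = (S − I)·e^(rT) = (117.48 − 4.8354)·e^(0.0255·6/12) = 112.6446 × 1.012832 = 114.0901
Value (long) = (F − K)·e^(−rT) = (114.0901 − 122.57) × 0.987331 = -8.3725
Short position value = −(long value) = S$8.37

S$8.37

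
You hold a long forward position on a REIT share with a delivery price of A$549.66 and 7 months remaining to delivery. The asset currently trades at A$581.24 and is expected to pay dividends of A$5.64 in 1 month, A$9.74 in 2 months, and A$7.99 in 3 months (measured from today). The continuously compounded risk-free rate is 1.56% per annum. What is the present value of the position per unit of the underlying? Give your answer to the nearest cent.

A$13.25

PV(remaining dividends) I = 5.64·e^(−0.0156·1/12) + 9.74·e^(−0.0156·2/12) + 7.99·e^(−0.0156·3/12) = 23.3063
Current forward F = (S − I)·e^(rT) = (581.24 − 23.3063)·e^(0.0156·7/12) = 557.9337 × 1.009142 = 563.0343
Value (long) = (F − K)·e^(−rT) = (563.0343 − 549.66) × 0.990941 = 13.2531
Value = A$13.25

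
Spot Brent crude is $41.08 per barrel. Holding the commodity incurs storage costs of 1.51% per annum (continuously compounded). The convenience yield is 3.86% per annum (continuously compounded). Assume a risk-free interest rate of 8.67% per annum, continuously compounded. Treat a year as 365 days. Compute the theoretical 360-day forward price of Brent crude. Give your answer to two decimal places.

$43.72 per barrel

Net carry = r + u − y = 0.0867 + 0.0151 − 0.0386 = 0.0632
F = S·e^((r+u−y)T) = 41.08 · e^(0.0632 × 360/365) = 41.08 · e^0.062334
= 41.08 × 1.064318 = $43.72 per barrel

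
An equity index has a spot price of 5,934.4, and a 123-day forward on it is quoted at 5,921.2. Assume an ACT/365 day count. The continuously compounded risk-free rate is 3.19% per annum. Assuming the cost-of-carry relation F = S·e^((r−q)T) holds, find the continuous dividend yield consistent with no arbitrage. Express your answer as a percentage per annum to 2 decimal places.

3.85%

From F = S·e^((r−q)T): (r − q) = ln(F/S)/T
ln(5921.2/5934.4) = ln(0.997776) = -0.002226
(r − q) = -0.002226 / (123/365) = -0.006606
q = r − ln(F/S)/T = 0.0319 + 0.006606 = 0.038506
q = 3.85%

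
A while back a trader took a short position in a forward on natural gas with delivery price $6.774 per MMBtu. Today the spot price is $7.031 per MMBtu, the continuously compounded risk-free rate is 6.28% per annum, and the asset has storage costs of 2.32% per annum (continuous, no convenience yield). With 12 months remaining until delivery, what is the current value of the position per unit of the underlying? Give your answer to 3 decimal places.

Current fair forward for the remaining 12 months: F = S·e^((r + u)·T), (r + u) = 0.0628 + 0.0232 = 0.0860
F = 7.031 · e^(0.0860 × 12/12) = 7.031 × 1.089806 = 7.6624
Value of long forward = (F − K)·e^(−rT) = (7.6624 − 6.774) · e^(−0.0628·12/12)
= 0.8884 × 0.939131 = 0.834
Short position value = −(long value) = -$0.834

-$0.834 per MMBtu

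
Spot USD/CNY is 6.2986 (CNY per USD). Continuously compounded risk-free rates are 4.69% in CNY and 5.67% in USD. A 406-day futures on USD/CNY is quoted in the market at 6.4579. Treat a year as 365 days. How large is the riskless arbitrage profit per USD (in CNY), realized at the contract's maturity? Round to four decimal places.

Fair futures: F* = S·e^(carry·T), with carry = (r_CNY − r_USD) = 0.0469 − 0.0567 = -0.0098
F* = 6.2986 · e^(-0.0098 × 406/365) = 6.2986 · e^-0.010901 = 6.2986 × 0.989158 = 6.2303
Market 6.4579 > fair 6.2303: forward overpriced → cash-and-carry (buy spot, short the forward).
At maturity, profit = |F_mkt − F*| = |6.4579 − 6.2303| = 0.2276 per USD (in CNY)

0.2276 per USD (in CNY)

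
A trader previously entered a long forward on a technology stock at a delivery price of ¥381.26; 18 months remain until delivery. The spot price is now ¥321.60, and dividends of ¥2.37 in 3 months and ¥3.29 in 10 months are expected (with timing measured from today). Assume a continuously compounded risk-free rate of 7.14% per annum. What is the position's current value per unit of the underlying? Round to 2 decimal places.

-¥26.37

PV(remaining dividends) I = 2.37·e^(−0.0714·3/12) + 3.29·e^(−0.0714·10/12) = 5.4280
Current forward F = (S − I)·e^(rT) = (321.60 − 5.4280)·e^(0.0714·18/12) = 316.1720 × 1.113046 = 351.9140
Value (long) = (F − K)·e^(−rT) = (351.9140 − 381.26) × 0.898436 = -26.3655
Value = -¥26.37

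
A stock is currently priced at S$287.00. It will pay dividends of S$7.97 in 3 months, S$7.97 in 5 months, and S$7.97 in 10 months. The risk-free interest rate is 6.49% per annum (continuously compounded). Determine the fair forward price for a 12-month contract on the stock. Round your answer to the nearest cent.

S$281.54

PV(dividends) I = 7.97·e^(−0.0649·3/12) + 7.97·e^(−0.0649·5/12) + 7.97·e^(−0.0649·10/12)
I = 7.8417 + 7.7574 + 7.5504 = 23.1495
F = (S − I)·e^(rT) = (287.00 − 23.1495) · e^(0.0649·12/12)
= 263.8505 · e^0.064900 = 263.8505 × 1.067052 = S$281.54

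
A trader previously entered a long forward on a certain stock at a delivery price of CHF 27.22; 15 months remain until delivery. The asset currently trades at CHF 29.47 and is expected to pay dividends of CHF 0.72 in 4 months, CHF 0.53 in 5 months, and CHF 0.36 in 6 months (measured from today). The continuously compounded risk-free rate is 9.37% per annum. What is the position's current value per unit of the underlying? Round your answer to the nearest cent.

CHF 3.71

PV(remaining dividends) I = 0.72·e^(−0.0937·4/12) + 0.53·e^(−0.0937·5/12) + 0.36·e^(−0.0937·6/12) = 1.5511
Current forward F = (S − I)·e^(rT) = (29.47 − 1.5511)·e^(0.0937·15/12) = 27.9189 × 1.124260 = 31.3881
Value (long) = (F − K)·e^(−rT) = (31.3881 − 27.22) × 0.889474 = 3.7074
Value = CHF 3.71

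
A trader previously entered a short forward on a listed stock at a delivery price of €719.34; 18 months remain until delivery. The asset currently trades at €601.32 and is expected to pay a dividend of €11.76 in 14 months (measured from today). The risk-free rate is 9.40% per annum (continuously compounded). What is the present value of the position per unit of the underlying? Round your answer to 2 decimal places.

PV(remaining dividends) I = 11.76·e^(−0.0940·14/12) = 10.5385
Current forward F = (S − I)·e^(rT) = (601.32 − 10.5385)·e^(0.0940·18/12) = 590.7815 × 1.151425 = 680.2406
Value (long) = (F − K)·e^(−rT) = (680.2406 − 719.34) × 0.868489 = -33.9574
Short position value = −(long value) = €33.96

€33.96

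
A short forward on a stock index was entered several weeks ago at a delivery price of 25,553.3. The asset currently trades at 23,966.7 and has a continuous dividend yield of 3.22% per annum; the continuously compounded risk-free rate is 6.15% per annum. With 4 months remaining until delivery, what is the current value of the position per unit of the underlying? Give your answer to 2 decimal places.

Current fair forward for the remaining 4 months: F = S·e^((r − q)·T), (r − q) = 0.0615 − 0.0322 = 0.0293
F = 23966.7 · e^(0.0293 × 4/12) = 23966.7 × 1.00981452 = 24201.9217
Value of long forward = (F − K)·e^(−rT) = (24201.9217 − 25553.3) · e^(−0.0615·4/12)
= -1351.3783 × 0.97970870 = -1323.96
Short position value = −(long value) = 1323.96

1323.96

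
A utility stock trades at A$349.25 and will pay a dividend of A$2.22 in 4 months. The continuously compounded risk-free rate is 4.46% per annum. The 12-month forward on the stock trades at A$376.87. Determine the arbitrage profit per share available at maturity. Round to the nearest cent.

PV(dividends) I = 2.22·e^(−0.0446·4/12) = 2.1872
Fair forward F* = (S − I)·e^(rT) = (349.25 − 2.1872)·e^0.044600 = 347.0628 × 1.045610 = 362.8923
Market A$376.87 > fair 362.8923: forward overpriced → cash-and-carry (borrow at r, buy the stock and collect the dividends, short the forward).
Profit at T = |F_mkt − F*| = |376.87 − 362.8923| = A$13.98 per share

A$13.98 per share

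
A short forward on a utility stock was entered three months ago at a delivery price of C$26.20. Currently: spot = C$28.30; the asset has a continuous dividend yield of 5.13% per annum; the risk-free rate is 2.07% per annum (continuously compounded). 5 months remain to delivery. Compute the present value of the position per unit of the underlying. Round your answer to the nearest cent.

-C$1.73

Current fair forward for the remaining 5 months: F = S·e^((r − q)·T), (r − q) = 0.0207 − 0.0513 = -0.0306
F = 28.30 · e^(-0.0306 × 5/12) = 28.30 × 0.987331 = 27.9415
Value of long forward = (F − K)·e^(−rT) = (27.9415 − 26.20) · e^(−0.0207·5/12)
= 1.7415 × 0.991412 = 1.73
Short position value = −(long value) = -C$1.73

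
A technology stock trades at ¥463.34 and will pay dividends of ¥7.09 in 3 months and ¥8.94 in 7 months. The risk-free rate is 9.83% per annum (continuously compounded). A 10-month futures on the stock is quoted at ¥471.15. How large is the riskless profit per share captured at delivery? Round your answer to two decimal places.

¥15.07 per share

PV(dividends) I = 7.09·e^(−0.0983·3/12) + 8.94·e^(−0.0983·7/12) = 15.3597
Fair futures F* = (S − I)·e^(rT) = (463.34 − 15.3597)·e^0.081917 = 447.9803 × 1.085366 = 486.2226
Market ¥471.15 < fair 486.2226: forward underpriced → reverse cash-and-carry (short the stock, invest proceeds at r, pay the dividends, go long the forward).
Profit at T = |F_mkt − F*| = |471.15 − 486.2226| = ¥15.07 per share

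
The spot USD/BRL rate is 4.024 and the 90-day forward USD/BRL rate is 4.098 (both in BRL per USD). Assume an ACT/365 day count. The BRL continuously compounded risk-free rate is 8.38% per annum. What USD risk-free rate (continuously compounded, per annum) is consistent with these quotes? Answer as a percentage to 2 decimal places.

0.99%

F = S·e^((r_BRL − r_USD)T) ⇒ r_USD = r_BRL − ln(F/S)/T
ln(4.098/4.024) = 0.018223; /(90/365) = 0.073904
r_USD = 0.0838 − 0.073904 = 0.009896
r_USD = 0.99%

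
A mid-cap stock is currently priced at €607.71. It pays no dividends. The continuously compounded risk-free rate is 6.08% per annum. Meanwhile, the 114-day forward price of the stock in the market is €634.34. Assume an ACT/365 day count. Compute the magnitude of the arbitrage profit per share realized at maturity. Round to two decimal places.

Fair forward: F* = S·e^(carry·T), with carry = r = 0.0608
F* = 607.71 · e^(0.0608 × 114/365) = 607.71 · e^0.018990 = 607.71 × 1.019171 = €619.3604
Market €634.34 > fair €619.3604: forward overpriced → cash-and-carry (buy spot, short the forward).
At maturity, profit = |F_mkt − F*| = |634.34 − 619.3604| = €14.98 per share

€14.98 per share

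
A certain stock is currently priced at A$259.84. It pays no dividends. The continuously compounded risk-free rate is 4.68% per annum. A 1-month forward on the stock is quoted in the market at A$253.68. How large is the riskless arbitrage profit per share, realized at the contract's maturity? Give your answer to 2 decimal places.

A$7.18 per share

Fair forward: F* = S·e^(carry·T), with carry = r = 0.0468
F* = 259.84 · e^(0.0468 × 1/12) = 259.84 · e^0.003900 = 259.84 × 1.003908 = A$260.8555
Market A$253.68 < fair A$260.8555: forward underpriced → reverse cash-and-carry (short spot, go long the forward).
At maturity, profit = |F_mkt − F*| = |253.68 − 260.8555| = A$7.18 per share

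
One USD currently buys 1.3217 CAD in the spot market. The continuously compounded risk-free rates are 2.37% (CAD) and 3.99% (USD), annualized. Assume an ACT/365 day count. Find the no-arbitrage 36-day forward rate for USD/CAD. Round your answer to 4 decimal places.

F = S·e^((r_CAD − r_USD)T) = 1.3217 · e^((0.0237 − 0.0399) × 36/365)
= 1.3217 · e^-0.001598 = 1.3217 × 0.998403
F = 1.3196 CAD per USD

1.3196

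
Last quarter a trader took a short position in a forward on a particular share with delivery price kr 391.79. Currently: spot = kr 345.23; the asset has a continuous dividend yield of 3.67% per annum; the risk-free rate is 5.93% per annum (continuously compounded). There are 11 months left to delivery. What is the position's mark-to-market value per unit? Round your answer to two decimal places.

Current fair forward for the remaining 11 months: F = S·e^((r − q)·T), (r − q) = 0.0593 − 0.0367 = 0.0226
F = 345.23 · e^(0.0226 × 11/12) = 345.23 × 1.020933 = 352.4567
Value of long forward = (F − K)·e^(−rT) = (352.4567 − 391.79) · e^(−0.0593·11/12)
= -39.3333 × 0.947093 = -37.25
Short position value = −(long value) = kr 37.25

kr 37.25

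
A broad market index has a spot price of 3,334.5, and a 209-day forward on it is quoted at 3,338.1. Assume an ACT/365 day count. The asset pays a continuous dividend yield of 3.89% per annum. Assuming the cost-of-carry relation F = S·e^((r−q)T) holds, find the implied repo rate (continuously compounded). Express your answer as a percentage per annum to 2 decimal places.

4.08%

From F = S·e^((r−q)T): (r − q) = ln(F/S)/T
ln(3338.1/3334.5) = ln(1.001080) = 0.001079
(r − q) = 0.001079 / (209/365) = 0.001884
r = ln(F/S)/T + q = 0.001884 + 0.0389 = 0.040784
r = 4.08%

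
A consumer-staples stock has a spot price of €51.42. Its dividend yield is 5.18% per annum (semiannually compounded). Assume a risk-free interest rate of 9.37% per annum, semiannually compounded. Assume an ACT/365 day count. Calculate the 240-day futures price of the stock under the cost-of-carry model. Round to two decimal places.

F = S · (1+r/2)^(2T) / (1+q/2)^(2T)
= 51.42 × 1.062061 / 1.034198 = 51.42 × 1.026942
F = €52.81

€52.81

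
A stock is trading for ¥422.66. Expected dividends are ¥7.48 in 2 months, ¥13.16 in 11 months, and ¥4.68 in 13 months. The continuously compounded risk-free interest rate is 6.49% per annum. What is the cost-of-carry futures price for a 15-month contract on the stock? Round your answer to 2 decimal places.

PV(dividends) I = 7.48·e^(−0.0649·2/12) + 13.16·e^(−0.0649·11/12) + 4.68·e^(−0.0649·13/12)
I = 7.3995 + 12.3999 + 4.3623 = 24.1617
F = (S − I)·e^(rT) = (422.66 − 24.1617) · e^(0.0649·15/12)
= 398.4983 · e^0.081125 = 398.4983 × 1.084506 = ¥432.17

¥432.17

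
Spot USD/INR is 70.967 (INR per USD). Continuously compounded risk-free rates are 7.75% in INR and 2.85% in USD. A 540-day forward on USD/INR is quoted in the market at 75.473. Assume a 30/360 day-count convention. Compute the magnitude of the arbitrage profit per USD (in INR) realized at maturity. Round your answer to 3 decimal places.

Fair forward: F* = S·e^(carry·T), with carry = (r_INR − r_USD) = 0.0775 − 0.0285 = 0.0490
F* = 70.967 · e^(0.0490 × 540/360) = 70.967 · e^0.073500 = 70.967 × 1.076269 = 76.3796
Market 75.473 < fair 76.3796: forward underpriced → reverse cash-and-carry (short spot, go long the forward).
At maturity, profit = |F_mkt − F*| = |75.473 − 76.3796| = 0.907 per USD (in INR)

0.907 per USD (in INR)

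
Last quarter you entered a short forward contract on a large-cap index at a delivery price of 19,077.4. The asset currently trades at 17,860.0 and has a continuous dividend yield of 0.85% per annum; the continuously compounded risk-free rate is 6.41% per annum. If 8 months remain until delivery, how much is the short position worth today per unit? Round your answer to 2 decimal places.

Current fair forward for the remaining 8 months: F = S·e^((r − q)·T), (r − q) = 0.0641 − 0.0085 = 0.0556
F = 17860.0 · e^(0.0556 × 8/12) = 17860.0 × 1.03776220 = 18534.4329
Value of long forward = (F − K)·e^(−rT) = (18534.4329 − 19077.4) · e^(−0.0641·8/12)
= -542.9671 × 0.95816687 = -520.25
Short position value = −(long value) = 520.25

520.25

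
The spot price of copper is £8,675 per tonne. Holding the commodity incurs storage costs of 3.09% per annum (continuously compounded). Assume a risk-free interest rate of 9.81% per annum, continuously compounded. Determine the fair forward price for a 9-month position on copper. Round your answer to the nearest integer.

Net carry = r + u − y = 0.0981 + 0.0309 − 0.0000 = 0.1290
F = S·e^((r+u−y)T) = 8675 · e^(0.1290 × 9/12) = 8675 · e^0.096750
= 8675 × 1.101585 = £9,556 per tonne

£9,556 per tonne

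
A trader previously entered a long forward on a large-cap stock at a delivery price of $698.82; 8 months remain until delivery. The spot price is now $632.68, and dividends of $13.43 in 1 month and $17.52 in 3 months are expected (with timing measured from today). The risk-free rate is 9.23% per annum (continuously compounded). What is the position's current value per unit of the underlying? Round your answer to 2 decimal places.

PV(remaining dividends) I = 13.43·e^(−0.0923·1/12) + 17.52·e^(−0.0923·3/12) = 30.4475
Current forward F = (S − I)·e^(rT) = (632.68 − 30.4475)·e^(0.0923·8/12) = 602.2325 × 1.063466 = 640.4538
Value (long) = (F − K)·e^(−rT) = (640.4538 − 698.82) × 0.940322 = -54.8830
Value = -$54.88

-$54.88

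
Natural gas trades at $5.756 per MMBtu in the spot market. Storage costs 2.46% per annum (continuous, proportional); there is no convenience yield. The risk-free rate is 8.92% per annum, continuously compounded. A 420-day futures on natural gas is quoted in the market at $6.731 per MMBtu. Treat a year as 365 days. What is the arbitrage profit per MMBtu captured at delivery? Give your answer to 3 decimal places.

Fair futures: F* = S·e^(carry·T), with carry = (r + u) = 0.0892 + 0.0246 = 0.1138
F* = 5.756 · e^(0.1138 × 420/365) = 5.756 · e^0.130948 = 5.756 × 1.139909 = $6.5613
Market $6.731 > fair $6.5613: forward overpriced → cash-and-carry (buy spot, short the forward).
At maturity, profit = |F_mkt − F*| = |6.731 − 6.5613| = $0.170 per MMBtu

$0.170 per MMBtu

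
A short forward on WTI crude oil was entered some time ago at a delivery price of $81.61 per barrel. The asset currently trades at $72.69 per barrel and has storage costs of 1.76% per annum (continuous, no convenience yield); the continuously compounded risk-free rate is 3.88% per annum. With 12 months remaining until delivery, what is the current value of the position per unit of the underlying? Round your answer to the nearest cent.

Current fair forward for the remaining 12 months: F = S·e^((r + u)·T), (r + u) = 0.0388 + 0.0176 = 0.0564
F = 72.69 · e^(0.0564 × 12/12) = 72.69 × 1.058021 = 76.9075
Value of long forward = (F − K)·e^(−rT) = (76.9075 − 81.61) · e^(−0.0388·12/12)
= -4.7025 × 0.961943 = -4.52
Short position value = −(long value) = $4.52

$4.52 per barrel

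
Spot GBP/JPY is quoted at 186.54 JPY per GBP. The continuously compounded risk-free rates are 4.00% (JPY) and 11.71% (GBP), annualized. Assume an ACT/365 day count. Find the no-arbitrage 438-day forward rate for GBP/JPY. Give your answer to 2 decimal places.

170.06

F = S·e^((r_JPY − r_GBP)T) = 186.54 · e^((0.0400 − 0.1171) × 438/365)
= 186.54 · e^-0.092520 = 186.54 × 0.911631
F = 170.06 JPY per GBP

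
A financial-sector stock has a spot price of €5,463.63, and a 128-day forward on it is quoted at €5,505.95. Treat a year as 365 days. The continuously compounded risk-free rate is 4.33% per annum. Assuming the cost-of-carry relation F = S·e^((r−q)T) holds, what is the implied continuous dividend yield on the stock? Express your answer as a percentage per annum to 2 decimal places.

From F = S·e^((r−q)T): (r − q) = ln(F/S)/T
ln(5505.95/5463.63) = ln(1.007746) = 0.007716
(r − q) = 0.007716 / (128/365) = 0.022003
q = r − ln(F/S)/T = 0.0433 − 0.022003 = 0.021297
q = 2.13%

2.13%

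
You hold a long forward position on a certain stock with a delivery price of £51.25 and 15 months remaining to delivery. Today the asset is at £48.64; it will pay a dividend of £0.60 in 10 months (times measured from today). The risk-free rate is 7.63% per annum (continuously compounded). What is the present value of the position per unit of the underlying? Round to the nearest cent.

PV(remaining dividends) I = 0.60·e^(−0.0763·10/12) = 0.5630
Current forward F = (S − I)·e^(rT) = (48.64 − 0.5630)·e^(0.0763·15/12) = 48.0770 × 1.100071 = 52.8881
Value (long) = (F − K)·e^(−rT) = (52.8881 − 51.25) × 0.909032 = 1.4891
Value = £1.49

£1.49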